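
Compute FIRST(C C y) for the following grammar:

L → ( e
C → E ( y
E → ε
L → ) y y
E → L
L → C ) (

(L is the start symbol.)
FIRST sets of the non-terminals involved (from the grammar, by fixed-point iteration):
  FIRST(C) = { '(', ')' }

To compute FIRST(C C y), process the symbols left to right:
Symbol C is a non-terminal. Add FIRST(C) \ {ε} = { '(', ')' }
C is not nullable (ε ∉ FIRST(C)), so stop here.
FIRST(C C y) = { '(', ')' }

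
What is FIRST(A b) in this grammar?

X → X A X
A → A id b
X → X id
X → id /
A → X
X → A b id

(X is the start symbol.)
FIRST sets of the non-terminals involved (from the grammar, by fixed-point iteration):
  FIRST(A) = { 'id' }

To compute FIRST(A b), process the symbols left to right:
Symbol A is a non-terminal. Add FIRST(A) \ {ε} = { 'id' }
A is not nullable (ε ∉ FIRST(A)), so stop here.
FIRST(A b) = { 'id' }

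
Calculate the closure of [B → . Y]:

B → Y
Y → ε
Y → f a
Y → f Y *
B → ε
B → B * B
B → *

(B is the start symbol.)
{ [B → . Y], [Y → . f Y *], [Y → . f a], [Y → .] }

To compute CLOSURE, for each item [A → α.Bβ] where B is a non-terminal, add [B → .γ] for all productions B → γ; repeat for the newly added items until nothing changes.

Start with: [B → . Y]
  [B → . Y] has the dot before Y: add [Y → .], [Y → . f a], [Y → . f Y *]
No further items can be added.

CLOSURE = { [B → . Y], [Y → . f Y *], [Y → . f a], [Y → .] }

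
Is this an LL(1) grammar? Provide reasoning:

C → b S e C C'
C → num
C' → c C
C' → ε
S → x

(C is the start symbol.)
No. Predict set conflict for C': { 'c' }

A grammar is LL(1) if for each non-terminal N with multiple productions, the predict sets of those productions are pairwise disjoint, where PREDICT(N → α) = (FIRST(α) \ {ε}) ∪ (FOLLOW(N) if α ⇒* ε).

Relevant sets:
  FOLLOW(C') = { $, 'c' }

For C:
  PREDICT(C → b S e C C') = { 'b' }
  PREDICT(C → num) = { 'num' }
For C':
  PREDICT(C' → c C) = { 'c' }
  PREDICT(C' → ε) = { $, 'c' }
S has a single production, so nothing to check there.

Conflict found: Predict set conflict for C': { 'c' }
The grammar is NOT LL(1).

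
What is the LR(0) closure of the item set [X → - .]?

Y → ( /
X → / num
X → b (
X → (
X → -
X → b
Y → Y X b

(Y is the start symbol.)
Start with: [X → - .]
The dot is at the end, so nothing is added.

CLOSURE = { [X → - .] }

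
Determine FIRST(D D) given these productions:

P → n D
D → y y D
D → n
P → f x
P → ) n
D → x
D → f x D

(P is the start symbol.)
{ 'f', 'n', 'x', 'y' }

FIRST sets of the non-terminals involved (from the grammar, by fixed-point iteration):
  FIRST(D) = { 'f', 'n', 'x', 'y' }

To compute FIRST(D D), process the symbols left to right:
Symbol D is a non-terminal. Add FIRST(D) \ {ε} = { 'f', 'n', 'x', 'y' }
D is not nullable (ε ∉ FIRST(D)), so stop here.
FIRST(D D) = { 'f', 'n', 'x', 'y' }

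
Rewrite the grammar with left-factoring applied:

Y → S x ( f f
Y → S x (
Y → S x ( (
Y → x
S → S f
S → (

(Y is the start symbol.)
Left-factoring transforms A → αβ₁ | αβ₂ into A → αA' and A' → β₁ | β₂
(α is the longest common prefix among the alternatives). Repeat until
no nonterminal has two alternatives with a common prefix.

Round 1: Y has alternatives sharing prefix 'S x ('. Introduce Y': Y → S x ( Y'
  Add: Y' → f f
  Add: Y' → ε
  Add: Y' → (

No remaining common prefixes — done.

Resulting grammar:
Y → S x ( Y'
Y' → f f
Y' → ε
Y' → (
Y → x
S → S f
S → (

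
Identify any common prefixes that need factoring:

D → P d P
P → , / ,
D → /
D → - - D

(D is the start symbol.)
No, left-factoring is not needed

Left-factoring is needed when two productions for the same non-terminal
share a common prefix on the right-hand side.

Productions for D:
  D → P d P
  D → /
  D → - - D

No common prefixes found.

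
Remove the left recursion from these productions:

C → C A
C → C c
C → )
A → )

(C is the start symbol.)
C → ) C'
C' → A C'
C' → c C'
C' → ε
A → )

C is directly left-recursive. The standard transformation for
  A → A α₁ | ... | A α_m | β₁ | ... | β_n
is
  A  → β₁ A' | ... | β_n A'
  A' → α₁ A' | ... | α_m A' | ε

C → ) becomes C → ) C'
C → C A becomes C' → A C'
C → C c becomes C' → c C'
Add C' → ε

Productions for other non-terminals are unchanged:
  A → )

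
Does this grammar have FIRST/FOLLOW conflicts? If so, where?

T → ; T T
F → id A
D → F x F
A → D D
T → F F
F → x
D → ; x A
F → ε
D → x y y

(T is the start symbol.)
Yes. T → ';' T T with FOLLOW(T) on { ';' }; F → id A with FOLLOW(F) on { 'id' }; F → x with FOLLOW(F) on { 'x' }

A FIRST/FOLLOW conflict occurs when a non-terminal N has a nullable alternative N → β (β ⇒* ε) and another alternative N → α with FIRST(α) ∩ FOLLOW(N) ≠ ∅: on such a lookahead the parser cannot decide between expanding α and letting N vanish via β.

Nullable non-terminals: F, T.
FIRST sets used below: FIRST(F) = { 'id', 'x', ε }

F: nullable alternative(s) F → ε; FOLLOW(F) = { $, ';', 'id', 'x' }
  F → id A: FIRST \ {ε} = { 'id' } — overlaps FOLLOW(F) on { 'id' }: CONFLICT
  F → x: FIRST \ {ε} = { 'x' } — overlaps FOLLOW(F) on { 'x' }: CONFLICT
  F → ε: FIRST \ {ε} = { } — this is the only nullable alternative, skip

T: nullable alternative(s) T → F F; FOLLOW(T) = { $, ';', 'id', 'x' }
  T → ; T T: FIRST \ {ε} = { ';' } — overlaps FOLLOW(T) on { ';' }: CONFLICT
  T → F F: FIRST \ {ε} = { 'id', 'x' } — this is the only nullable alternative, skip

A, D have no nullable alternative, so no FIRST/FOLLOW check is needed there.

So the grammar has 3 FIRST/FOLLOW conflicts (marked CONFLICT above).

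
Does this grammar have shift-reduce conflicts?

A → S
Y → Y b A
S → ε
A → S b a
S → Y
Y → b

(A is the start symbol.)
Yes — I0: [S → .] vs [Y → . b]; I2: [A → S .] vs [A → S . b a]; I3: [S → Y .] vs [Y → Y . b A]; I5: [S → .] vs [Y → . b]

A shift-reduce conflict occurs when an LR(0) state has both:
  - a complete (reduce) item [A → α .] (dot at the end), and
  - a shift item [B → β . c γ] (dot before a terminal).

Augment with A' → A and build the canonical LR(0) collection (I0 = CLOSURE({[A' → . A]}), then GOTO on every symbol after a dot until no new states appear). It has 9 states:
  I0: { [A → . S b a], [A → . S], [A' → . A], [S → . Y], [S → .], [Y → . Y b A], [Y → . b] }  — shift, reduce
  I1: { [A' → A .] }  — accept
  I2: { [A → S . b a], [A → S .] }  — shift, reduce
  I3: { [S → Y .], [Y → Y . b A] }  — shift, reduce
  I4: { [Y → b .] }  — reduce
  I5: { [A → . S b a], [A → . S], [S → . Y], [S → .], [Y → . Y b A], [Y → . b], [Y → Y b . A] }  — shift, reduce
  I6: { [Y → Y b A .] }  — reduce
  I7: { [A → S b . a] }  — shift
  I8: { [A → S b a .] }  — reduce

I0 contains reduce item [S → .] and shift item [Y → . b] — shift-reduce conflict.
I2 contains reduce item [A → S .] and shift item [A → S . b a] — shift-reduce conflict.
I3 contains reduce item [S → Y .] and shift item [Y → Y . b A] — shift-reduce conflict.
I5 contains reduce item [S → .] and shift item [Y → . b] — shift-reduce conflict.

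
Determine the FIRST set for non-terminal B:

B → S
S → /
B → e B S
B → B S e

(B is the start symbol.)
To compute FIRST(B), examine every production with B on the left-hand side, reading each right-hand side left to right until a non-nullable symbol is reached.

FIRST sets of the other non-terminals involved (by the same procedure, iterated to a fixed point):
  FIRST(S) = { '/' }

From B → S:
  - S is a non-terminal: add FIRST(S) \ {ε} = { '/' }
    S is not nullable, so stop
From B → e B S:
  - e is a terminal: add 'e' and stop
From B → B S e:
  - B is the symbol being defined: contributes nothing new
    B is not nullable, so stop

Collecting: FIRST(B) = { '/', 'e' }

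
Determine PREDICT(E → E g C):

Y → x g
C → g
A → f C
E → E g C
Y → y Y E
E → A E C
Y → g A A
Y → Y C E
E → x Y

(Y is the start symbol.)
{ 'f', 'x' }

PREDICT(E → E g C) = (FIRST(RHS) \ {ε}) ∪ (FOLLOW(E) if ε ∈ FIRST(RHS), i.e. RHS ⇒* ε)
FIRST(E) = { 'f', 'x' }
FIRST(E g C) = { 'f', 'x' }
ε ∉ FIRST(E g C), so FOLLOW(E) is not added.
PREDICT(E → E g C) = { 'f', 'x' }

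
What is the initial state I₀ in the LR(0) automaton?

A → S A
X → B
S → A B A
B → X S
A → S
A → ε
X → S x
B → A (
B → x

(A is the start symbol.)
{ [A → . S A], [A → . S], [A → .], [A' → . A], [S → . A B A] }

First, augment the grammar with A' → A
I₀ = CLOSURE({ [A' → . A] }):
  [A' → . A] has the dot before A: add [A → . S A], [A → . S], [A → .]
  [A → . S A] has the dot before S: add [S → . A B A]
No further items can be added.

I₀ = { [A → . S A], [A → . S], [A → .], [A' → . A], [S → . A B A] }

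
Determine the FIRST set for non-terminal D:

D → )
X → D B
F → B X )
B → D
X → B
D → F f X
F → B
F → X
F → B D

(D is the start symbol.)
FIRST sets of the other non-terminals involved (by the same procedure, iterated to a fixed point):
  FIRST(F) = { ')' }

From D → ):
  - ')' is a terminal: add ')' and stop
From D → F f X:
  - F is a non-terminal: add FIRST(F) \ {ε} = { ')' }
    F is not nullable, so stop

Collecting: FIRST(D) = { ')' }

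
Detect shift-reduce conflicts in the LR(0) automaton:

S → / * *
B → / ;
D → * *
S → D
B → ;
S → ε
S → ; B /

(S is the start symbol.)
Yes — I0: [S → .] vs [D → . * *]

Augment with S' → S and build the canonical LR(0) collection (I0 = CLOSURE({[S' → . S]}), then GOTO on every symbol after a dot until no new states appear). It has 14 states:
  I0: { [D → . * *], [S → . / * *], [S → . ; B /], [S → . D], [S → .], [S' → . S] }  — shift, reduce
  I1: { [D → * . *] }  — shift
  I2: { [S → / . * *] }  — shift
  I3: { [B → . / ;], [B → . ;], [S → ; . B /] }  — shift
  I4: { [S → D .] }  — reduce
  I5: { [S' → S .] }  — accept
  I6: { [B → / . ;] }  — shift
  I7: { [B → ; .] }  — reduce
  I8: { [S → ; B . /] }  — shift
  I9: { [S → ; B / .] }  — reduce
  I10: { [B → / ; .] }  — reduce
  I11: { [S → / * . *] }  — shift
  I12: { [S → / * * .] }  — reduce
  I13: { [D → * * .] }  — reduce

I0 contains reduce item [S → .] and shift items [D → . * *], [S → . / * *], [S → . ; B /] — shift-reduce conflict.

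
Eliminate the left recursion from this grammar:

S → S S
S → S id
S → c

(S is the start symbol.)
S → c S'
S' → S S'
S' → id S'
S' → ε

S is directly left-recursive. The standard transformation for
  A → A α₁ | ... | A α_m | β₁ | ... | β_n
is
  A  → β₁ A' | ... | β_n A'
  A' → α₁ A' | ... | α_m A' | ε

S → c becomes S → c S'
S → S S becomes S' → S S'
S → S id becomes S' → id S'
Add S' → ε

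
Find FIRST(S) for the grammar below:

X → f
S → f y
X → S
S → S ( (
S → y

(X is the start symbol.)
To compute FIRST(S), examine every production with S on the left-hand side, reading each right-hand side left to right until a non-nullable symbol is reached.

From S → f y:
  - f is a terminal: add 'f' and stop
From S → S ( (:
  - S is the symbol being defined: contributes nothing new
    S is not nullable, so stop
From S → y:
  - y is a terminal: add 'y' and stop

Collecting: FIRST(S) = { 'f', 'y' }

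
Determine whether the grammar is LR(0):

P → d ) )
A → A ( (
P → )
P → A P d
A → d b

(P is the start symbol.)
Yes, the grammar is LR(0)

Augment with P' → P and build the canonical LR(0) collection (I0 = CLOSURE({[P' → . P]}), then GOTO on every symbol after a dot until no new states appear). It has 12 states:
  I0: { [A → . A ( (], [A → . d b], [P → . )], [P → . A P d], [P → . d ) )], [P' → . P] }  — shift
  I1: { [P → ) .] }  — reduce
  I2: { [A → . A ( (], [A → . d b], [A → A . ( (], [P → . )], [P → . A P d], [P → . d ) )], [P → A . P d] }  — shift
  I3: { [P' → P .] }  — accept
  I4: { [A → d . b], [P → d . ) )] }  — shift
  I5: { [P → d ) . )] }  — shift
  I6: { [A → d b .] }  — reduce
  I7: { [P → d ) ) .] }  — reduce
  I8: { [A → A ( . (] }  — shift
  I9: { [P → A P . d] }  — shift
  I10: { [P → A P d .] }  — reduce
  I11: { [A → A ( ( .] }  — reduce

Every state is either a pure shift/goto state or contains exactly one complete item and nothing to shift — no conflicts. The grammar is LR(0).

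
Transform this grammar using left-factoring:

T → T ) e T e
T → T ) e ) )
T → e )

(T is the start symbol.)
Left-factoring transforms A → αβ₁ | αβ₂ into A → αA' and A' → β₁ | β₂
(α is the longest common prefix among the alternatives). Repeat until
no nonterminal has two alternatives with a common prefix.

Round 1: T has alternatives sharing prefix 'T ) e'. Introduce T': T → T ) e T'
  Add: T' → T e
  Add: T' → ) )

No remaining common prefixes — done.

Resulting grammar:
T → T ) e T'
T' → T e
T' → ) )
T → e )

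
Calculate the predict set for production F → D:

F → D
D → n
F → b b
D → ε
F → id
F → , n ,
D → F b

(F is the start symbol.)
{ $, ',', 'b', 'id', 'n' }

PREDICT(F → D) = (FIRST(RHS) \ {ε}) ∪ (FOLLOW(F) if ε ∈ FIRST(RHS), i.e. RHS ⇒* ε)
FIRST(D) = { ',', 'b', 'id', 'n', ε }
FIRST(D) = { ',', 'b', 'id', 'n', ε }
ε ∈ FIRST(D) (the right-hand side is nullable), so add FOLLOW(F) = { $, 'b' }
PREDICT(F → D) = { $, ',', 'b', 'id', 'n' }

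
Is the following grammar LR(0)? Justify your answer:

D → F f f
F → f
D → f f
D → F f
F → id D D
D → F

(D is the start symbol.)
A grammar is LR(0) if no state in the canonical LR(0) collection has:
  - both a shift item (dot before a terminal) and a complete item (shift-reduce conflict), or
  - two or more complete items (reduce-reduce conflict; the accept item [D' → D .] counts as a complete item here).

Augment with D' → D and build the canonical LR(0) collection (I0 = CLOSURE({[D' → . D]}), then GOTO on every symbol after a dot until no new states appear). It has 10 states:
  I0: { [D → . F f f], [D → . F f], [D → . F], [D → . f f], [D' → . D], [F → . f], [F → . id D D] }  — shift
  I1: { [D' → D .] }  — accept
  I2: { [D → F . f f], [D → F . f], [D → F .] }  — shift, reduce
  I3: { [D → f . f], [F → f .] }  — shift, reduce
  I4: { [D → . F f f], [D → . F f], [D → . F], [D → . f f], [F → . f], [F → . id D D], [F → id . D D] }  — shift
  I5: { [D → . F f f], [D → . F f], [D → . F], [D → . f f], [F → . f], [F → . id D D], [F → id D . D] }  — shift
  I6: { [F → id D D .] }  — reduce
  I7: { [D → f f .] }  — reduce
  I8: { [D → F f . f], [D → F f .] }  — shift, reduce
  I9: { [D → F f f .] }  — reduce

Conflict in state I2:
  Shift-reduce conflict between [D → F .] and [D → F . f]
So the grammar is NOT LR(0).

Answer: No. Shift-reduce conflict between [D → F .] and [D → F . f]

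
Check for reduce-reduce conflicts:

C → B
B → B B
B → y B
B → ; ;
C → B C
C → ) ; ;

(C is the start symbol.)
A reduce-reduce conflict occurs when an LR(0) state has two complete items [A → α .] and [B → β .] — both call for a reduction, and with no lookahead the parser cannot choose between them.

Augment with C' → C and build the canonical LR(0) collection (I0 = CLOSURE({[C' → . C]}), then GOTO on every symbol after a dot until no new states appear). It has 13 states:
  I0: { [B → . ; ;], [B → . B B], [B → . y B], [C → . ) ; ;], [C → . B C], [C → . B], [C' → . C] }  — shift
  I1: { [C → ) . ; ;] }  — shift
  I2: { [B → ; . ;] }  — shift
  I3: { [B → . ; ;], [B → . B B], [B → . y B], [B → B . B], [C → . ) ; ;], [C → . B C], [C → . B], [C → B . C], [C → B .] }  — shift, reduce
  I4: { [C' → C .] }  — accept
  I5: { [B → . ; ;], [B → . B B], [B → . y B], [B → y . B] }  — shift
  I6: { [B → . ; ;], [B → . B B], [B → . y B], [B → B . B], [B → y B .] }  — shift, reduce
  I7: { [B → . ; ;], [B → . B B], [B → . y B], [B → B . B], [B → B B .] }  — shift, reduce
  I8: { [B → . ; ;], [B → . B B], [B → . y B], [B → B . B], [B → B B .], [C → . ) ; ;], [C → . B C], [C → . B], [C → B . C], [C → B .] }  — shift, 2 reduces
  I9: { [C → B C .] }  — reduce
  I10: { [B → ; ; .] }  — reduce
  I11: { [C → ) ; . ;] }  — shift
  I12: { [C → ) ; ; .] }  — reduce

I8 contains complete items [B → B B .], [C → B .] — reduce-reduce conflict.

Answer: Yes — I8: [B → B B .] vs [C → B .]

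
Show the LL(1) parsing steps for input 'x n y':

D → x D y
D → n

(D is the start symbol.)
LL(1) parsing maintains a stack (initially the start symbol over $) and the input. At each step: if the stack top is a terminal, match it against the current input token; if it is a non-terminal N, replace it with the RHS of M[N, lookahead] (the unique production whose predict set contains the lookahead).

Stack is shown with the top on the left.

Stack    Input    Action
------------------------
D $      x n y $  output D → x D y
x D y $  x n y $  match 'x'
D y $    n y $    output D → n
n y $    n y $    match 'n'
y $      y $      match 'y'
$        $        accept

The string is accepted.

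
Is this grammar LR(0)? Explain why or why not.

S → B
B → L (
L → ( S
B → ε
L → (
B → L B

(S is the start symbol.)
No. Shift-reduce conflict between [B → .] and [L → . (]

A grammar is LR(0) if no state in the canonical LR(0) collection has:
  - both a shift item (dot before a terminal) and a complete item (shift-reduce conflict), or
  - two or more complete items (reduce-reduce conflict; the accept item [S' → S .] counts as a complete item here).

Augment with S' → S and build the canonical LR(0) collection (I0 = CLOSURE({[S' → . S]}), then GOTO on every symbol after a dot until no new states appear). It has 8 states:
  I0: { [B → . L (], [B → . L B], [B → .], [L → . ( S], [L → . (], [S → . B], [S' → . S] }  — shift, reduce
  I1: { [B → . L (], [B → . L B], [B → .], [L → ( . S], [L → ( .], [L → . ( S], [L → . (], [S → . B] }  — shift, 2 reduces
  I2: { [S → B .] }  — reduce
  I3: { [B → . L (], [B → . L B], [B → .], [B → L . (], [B → L . B], [L → . ( S], [L → . (] }  — shift, reduce
  I4: { [S' → S .] }  — accept
  I5: { [B → . L (], [B → . L B], [B → .], [B → L ( .], [L → ( . S], [L → ( .], [L → . ( S], [L → . (], [S → . B] }  — shift, 3 reduces
  I6: { [B → L B .] }  — reduce
  I7: { [L → ( S .] }  — reduce

Conflict in state I0:
  Shift-reduce conflict between [B → .] and [L → . (]
So the grammar is NOT LR(0).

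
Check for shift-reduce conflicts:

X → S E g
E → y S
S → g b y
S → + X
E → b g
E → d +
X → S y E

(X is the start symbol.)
A shift-reduce conflict occurs when an LR(0) state has both:
  - a complete (reduce) item [A → α .] (dot at the end), and
  - a shift item [B → β . c γ] (dot before a terminal).

Augment with X' → X and build the canonical LR(0) collection (I0 = CLOSURE({[X' → . X]}), then GOTO on every symbol after a dot until no new states appear). It has 18 states:
  I0: { [S → . + X], [S → . g b y], [X → . S E g], [X → . S y E], [X' → . X] }  — shift
  I1: { [S → + . X], [S → . + X], [S → . g b y], [X → . S E g], [X → . S y E] }  — shift
  I2: { [E → . b g], [E → . d +], [E → . y S], [X → S . E g], [X → S . y E] }  — shift
  I3: { [X' → X .] }  — accept
  I4: { [S → g . b y] }  — shift
  I5: { [S → g b . y] }  — shift
  I6: { [S → g b y .] }  — reduce
  I7: { [X → S E . g] }  — shift
  I8: { [E → b . g] }  — shift
  I9: { [E → d . +] }  — shift
  I10: { [E → . b g], [E → . d +], [E → . y S], [E → y . S], [S → . + X], [S → . g b y], [X → S y . E] }  — shift
  I11: { [X → S y E .] }  — reduce
  I12: { [E → y S .] }  — reduce
  I13: { [E → y . S], [S → . + X], [S → . g b y] }  — shift
  I14: { [E → d + .] }  — reduce
  I15: { [E → b g .] }  — reduce
  I16: { [X → S E g .] }  — reduce
  I17: { [S → + X .] }  — reduce

No state contains both a complete item and a shift item.

Answer: No shift-reduce conflicts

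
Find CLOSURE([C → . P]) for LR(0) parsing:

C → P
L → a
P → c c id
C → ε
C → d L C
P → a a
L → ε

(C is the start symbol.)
{ [C → . P], [P → . a a], [P → . c c id] }

To compute CLOSURE, for each item [A → α.Bβ] where B is a non-terminal, add [B → .γ] for all productions B → γ; repeat for the newly added items until nothing changes.

Start with: [C → . P]
  [C → . P] has the dot before P: add [P → . c c id], [P → . a a]
No further items can be added.

CLOSURE = { [C → . P], [P → . a a], [P → . c c id] }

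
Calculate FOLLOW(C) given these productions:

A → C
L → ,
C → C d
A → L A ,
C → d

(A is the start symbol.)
To compute FOLLOW(C), find every occurrence of C on a right-hand side N → α C β: add FIRST(β) \ {ε}, and if β is empty or nullable also add FOLLOW(N). Iterate to a fixed point.

In A → C: C is at the end, add FOLLOW(A)
In C → C d: C is followed by d, add FIRST(d) \ {ε} = { 'd' }

The FOLLOW sets referred to above (computed the same way, to a fixed point):
  FOLLOW(A) = { $, ',' }

Taking the union: FOLLOW(C) = { $, ',', 'd' }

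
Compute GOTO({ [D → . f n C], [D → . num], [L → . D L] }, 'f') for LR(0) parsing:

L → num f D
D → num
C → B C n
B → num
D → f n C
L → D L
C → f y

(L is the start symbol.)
GOTO(I, 'f') = CLOSURE({ [A → αX.β] : [A → α.Xβ] ∈ I, X = 'f' })

Items with dot before 'f', with the dot advanced:
  [D → . f n C] → [D → f . n C]
Closure adds nothing (no advanced item has the dot before a non-terminal).

GOTO = { [D → f . n C] }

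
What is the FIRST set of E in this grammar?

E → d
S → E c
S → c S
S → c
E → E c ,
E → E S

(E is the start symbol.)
{ 'd' }

To compute FIRST(E), examine every production with E on the left-hand side, reading each right-hand side left to right until a non-nullable symbol is reached.

From E → d:
  - d is a terminal: add 'd' and stop
From E → E c ,:
  - E is the symbol being defined: contributes nothing new
    E is not nullable, so stop
From E → E S:
  - E is the symbol being defined: contributes nothing new
    E is not nullable, so stop

Collecting: FIRST(E) = { 'd' }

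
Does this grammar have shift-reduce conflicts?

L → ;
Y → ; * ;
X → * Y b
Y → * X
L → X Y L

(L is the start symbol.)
No shift-reduce conflicts

A shift-reduce conflict occurs when an LR(0) state has both:
  - a complete (reduce) item [A → α .] (dot at the end), and
  - a shift item [B → β . c γ] (dot before a terminal).

Augment with L' → L and build the canonical LR(0) collection (I0 = CLOSURE({[L' → . L]}), then GOTO on every symbol after a dot until no new states appear). It has 14 states:
  I0: { [L → . ;], [L → . X Y L], [L' → . L], [X → . * Y b] }  — shift
  I1: { [X → * . Y b], [Y → . * X], [Y → . ; * ;] }  — shift
  I2: { [L → ; .] }  — reduce
  I3: { [L' → L .] }  — accept
  I4: { [L → X . Y L], [Y → . * X], [Y → . ; * ;] }  — shift
  I5: { [X → . * Y b], [Y → * . X] }  — shift
  I6: { [Y → ; . * ;] }  — shift
  I7: { [L → . ;], [L → . X Y L], [L → X Y . L], [X → . * Y b] }  — shift
  I8: { [L → X Y L .] }  — reduce
  I9: { [Y → ; * . ;] }  — shift
  I10: { [Y → ; * ; .] }  — reduce
  I11: { [Y → * X .] }  — reduce
  I12: { [X → * Y . b] }  — shift
  I13: { [X → * Y b .] }  — reduce

No state contains both a complete item and a shift item.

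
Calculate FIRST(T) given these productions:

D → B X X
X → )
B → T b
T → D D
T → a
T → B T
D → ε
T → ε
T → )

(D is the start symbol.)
{ ')', 'a', 'b', ε }

To compute FIRST(T), examine every production with T on the left-hand side, reading each right-hand side left to right until a non-nullable symbol is reached.

FIRST sets of the other non-terminals involved (by the same procedure, iterated to a fixed point):
  FIRST(D) = { ')', 'a', 'b', ε }
  FIRST(B) = { ')', 'a', 'b' }

From T → D D:
  - D is a non-terminal: add FIRST(D) \ {ε} = { ')', 'a', 'b' }
    D is nullable, so continue to the next symbol
  - D is a non-terminal: add FIRST(D) \ {ε} = { ')', 'a', 'b' }
    D is nullable and nothing follows, so the whole right-hand side can vanish: ε ∈ FIRST(T)
From T → a:
  - a is a terminal: add 'a' and stop
From T → B T:
  - B is a non-terminal: add FIRST(B) \ {ε} = { ')', 'a', 'b' }
    B is not nullable, so stop
From T → ε:
  - ε-production, so ε ∈ FIRST(T)
From T → ):
  - ')' is a terminal: add ')' and stop

Collecting: FIRST(T) = { ')', 'a', 'b', ε }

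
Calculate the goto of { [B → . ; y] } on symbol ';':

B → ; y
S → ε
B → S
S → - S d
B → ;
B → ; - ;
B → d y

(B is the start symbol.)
GOTO(I, ';') = CLOSURE({ [A → αX.β] : [A → α.Xβ] ∈ I, X = ';' })

Items with dot before ';', with the dot advanced:
  [B → . ; y] → [B → ; . y]
Closure adds nothing (no advanced item has the dot before a non-terminal).

GOTO = { [B → ; . y] }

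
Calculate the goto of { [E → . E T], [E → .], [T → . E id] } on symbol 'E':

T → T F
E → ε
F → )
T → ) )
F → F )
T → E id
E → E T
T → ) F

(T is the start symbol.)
{ [E → . E T], [E → .], [E → E . T], [T → . ) )], [T → . ) F], [T → . E id], [T → . T F], [T → E . id] }

GOTO(I, 'E') = CLOSURE({ [A → αX.β] : [A → α.Xβ] ∈ I, X = 'E' })

Items with dot before 'E', with the dot advanced:
  [E → . E T] → [E → E . T]
  [T → . E id] → [T → E . id]
Closure of the advanced items:
  [E → E . T] has the dot before T: add [T → . T F], [T → . ) )], [T → . E id], [T → . ) F]
  [T → . E id] has the dot before E: add [E → .], [E → . E T]

GOTO = { [E → . E T], [E → .], [E → E . T], [T → . ) )], [T → . ) F], [T → . E id], [T → . T F], [T → E . id] }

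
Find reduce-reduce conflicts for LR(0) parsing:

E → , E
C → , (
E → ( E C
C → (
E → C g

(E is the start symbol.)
Yes — I6: [C → ( .] vs [C → , ( .]

A reduce-reduce conflict occurs when an LR(0) state has two complete items [A → α .] and [B → β .] — both call for a reduction, and with no lookahead the parser cannot choose between them.

Augment with E' → E and build the canonical LR(0) collection (I0 = CLOSURE({[E' → . E]}), then GOTO on every symbol after a dot until no new states appear). It has 13 states:
  I0: { [C → . (], [C → . , (], [E → . ( E C], [E → . , E], [E → . C g], [E' → . E] }  — shift
  I1: { [C → ( .], [C → . (], [C → . , (], [E → ( . E C], [E → . ( E C], [E → . , E], [E → . C g] }  — shift, reduce
  I2: { [C → , . (], [C → . (], [C → . , (], [E → , . E], [E → . ( E C], [E → . , E], [E → . C g] }  — shift
  I3: { [E → C . g] }  — shift
  I4: { [E' → E .] }  — accept
  I5: { [E → C g .] }  — reduce
  I6: { [C → ( .], [C → , ( .], [C → . (], [C → . , (], [E → ( . E C], [E → . ( E C], [E → . , E], [E → . C g] }  — shift, 2 reduces
  I7: { [E → , E .] }  — reduce
  I8: { [C → . (], [C → . , (], [E → ( E . C] }  — shift
  I9: { [C → ( .] }  — reduce
  I10: { [C → , . (] }  — shift
  I11: { [E → ( E C .] }  — reduce
  I12: { [C → , ( .] }  — reduce

I6 contains complete items [C → ( .], [C → , ( .] — reduce-reduce conflict.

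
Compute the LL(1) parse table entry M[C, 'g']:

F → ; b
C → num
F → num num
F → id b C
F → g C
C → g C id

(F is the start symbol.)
To find M[C, 'g'], we find productions for C where 'g' is in the predict set (PREDICT(N → α) = (FIRST(α) \ {ε}) ∪ (FOLLOW(N) if α ⇒* ε)).

C → num: PREDICT = { 'num' }
C → g C id: PREDICT = { 'g' }
  'g' is in predict set, so this production goes in M[C, 'g']

M[C, 'g'] = C → g C id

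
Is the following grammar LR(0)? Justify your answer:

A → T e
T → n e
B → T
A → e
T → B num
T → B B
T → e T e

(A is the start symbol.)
A grammar is LR(0) if no state in the canonical LR(0) collection has:
  - both a shift item (dot before a terminal) and a complete item (shift-reduce conflict), or
  - two or more complete items (reduce-reduce conflict; the accept item [A' → A .] counts as a complete item here).

Augment with A' → A and build the canonical LR(0) collection (I0 = CLOSURE({[A' → . A]}), then GOTO on every symbol after a dot until no new states appear). It has 14 states:
  I0: { [A → . T e], [A → . e], [A' → . A], [B → . T], [T → . B B], [T → . B num], [T → . e T e], [T → . n e] }  — shift
  I1: { [A' → A .] }  — accept
  I2: { [B → . T], [T → . B B], [T → . B num], [T → . e T e], [T → . n e], [T → B . B], [T → B . num] }  — shift
  I3: { [A → T . e], [B → T .] }  — shift, reduce
  I4: { [A → e .], [B → . T], [T → . B B], [T → . B num], [T → . e T e], [T → . n e], [T → e . T e] }  — shift, reduce
  I5: { [T → n . e] }  — shift
  I6: { [T → n e .] }  — reduce
  I7: { [B → T .], [T → e T . e] }  — shift, reduce
  I8: { [B → . T], [T → . B B], [T → . B num], [T → . e T e], [T → . n e], [T → e . T e] }  — shift
  I9: { [T → e T e .] }  — reduce
  I10: { [A → T e .] }  — reduce
  I11: { [B → . T], [T → . B B], [T → . B num], [T → . e T e], [T → . n e], [T → B . B], [T → B . num], [T → B B .] }  — shift, reduce
  I12: { [B → T .] }  — reduce
  I13: { [T → B num .] }  — reduce

Conflict in state I3:
  Shift-reduce conflict between [B → T .] and [A → T . e]
So the grammar is NOT LR(0).

Answer: No. Shift-reduce conflict between [B → T .] and [A → T . e]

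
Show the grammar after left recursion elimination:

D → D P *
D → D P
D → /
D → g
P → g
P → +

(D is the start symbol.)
D → / D'
D → g D'
D' → P * D'
D' → P D'
D' → ε
P → g
P → +

D is directly left-recursive. The standard transformation for
  A → A α₁ | ... | A α_m | β₁ | ... | β_n
is
  A  → β₁ A' | ... | β_n A'
  A' → α₁ A' | ... | α_m A' | ε

D → / becomes D → / D'
D → g becomes D → g D'
D → D P * becomes D' → P * D'
D → D P becomes D' → P D'
Add D' → ε

Productions for other non-terminals are unchanged:
  P → g
  P → +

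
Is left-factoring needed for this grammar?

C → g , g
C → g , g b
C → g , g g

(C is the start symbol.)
Yes, C has productions with common prefix 'g , g'

Left-factoring is needed when two productions for the same non-terminal
share a common prefix on the right-hand side.

Productions for C:
  C → g , g
  C → g , g b
  C → g , g g

Found common prefix 'g , g' in productions for C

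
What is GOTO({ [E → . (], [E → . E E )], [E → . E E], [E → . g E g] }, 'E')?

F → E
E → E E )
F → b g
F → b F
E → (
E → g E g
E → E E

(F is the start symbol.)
GOTO(I, 'E') = CLOSURE({ [A → αX.β] : [A → α.Xβ] ∈ I, X = 'E' })

Items with dot before 'E', with the dot advanced:
  [E → . E E] → [E → E . E]
  [E → . E E )] → [E → E . E )]
Closure of the advanced items:
  [E → E . E] has the dot before E: add [E → . E E )], [E → . (], [E → . g E g], [E → . E E]

GOTO = { [E → . (], [E → . E E )], [E → . E E], [E → . g E g], [E → E . E )], [E → E . E] }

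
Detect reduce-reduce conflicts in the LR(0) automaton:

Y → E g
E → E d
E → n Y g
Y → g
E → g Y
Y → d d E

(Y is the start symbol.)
Augment with Y' → Y and build the canonical LR(0) collection (I0 = CLOSURE({[Y' → . Y]}), then GOTO on every symbol after a dot until no new states appear). It has 14 states:
  I0: { [E → . E d], [E → . g Y], [E → . n Y g], [Y → . E g], [Y → . d d E], [Y → . g], [Y' → . Y] }  — shift
  I1: { [E → E . d], [Y → E . g] }  — shift
  I2: { [Y' → Y .] }  — accept
  I3: { [Y → d . d E] }  — shift
  I4: { [E → . E d], [E → . g Y], [E → . n Y g], [E → g . Y], [Y → . E g], [Y → . d d E], [Y → . g], [Y → g .] }  — shift, reduce
  I5: { [E → . E d], [E → . g Y], [E → . n Y g], [E → n . Y g], [Y → . E g], [Y → . d d E], [Y → . g] }  — shift
  I6: { [E → n Y . g] }  — shift
  I7: { [E → n Y g .] }  — reduce
  I8: { [E → g Y .] }  — reduce
  I9: { [E → . E d], [E → . g Y], [E → . n Y g], [Y → d d . E] }  — shift
  I10: { [E → E . d], [Y → d d E .] }  — shift, reduce
  I11: { [E → . E d], [E → . g Y], [E → . n Y g], [E → g . Y], [Y → . E g], [Y → . d d E], [Y → . g] }  — shift
  I12: { [E → E d .] }  — reduce
  I13: { [Y → E g .] }  — reduce

No state contains more than one complete item.

Answer: No reduce-reduce conflicts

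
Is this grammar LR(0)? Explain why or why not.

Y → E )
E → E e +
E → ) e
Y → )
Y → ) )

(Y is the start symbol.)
No. Shift-reduce conflict between [Y → ) .] and [E → ) . e]

Augment with Y' → Y and build the canonical LR(0) collection (I0 = CLOSURE({[Y' → . Y]}), then GOTO on every symbol after a dot until no new states appear). It has 9 states:
  I0: { [E → . ) e], [E → . E e +], [Y → . ) )], [Y → . )], [Y → . E )], [Y' → . Y] }  — shift
  I1: { [E → ) . e], [Y → ) . )], [Y → ) .] }  — shift, reduce
  I2: { [E → E . e +], [Y → E . )] }  — shift
  I3: { [Y' → Y .] }  — accept
  I4: { [Y → E ) .] }  — reduce
  I5: { [E → E e . +] }  — shift
  I6: { [E → E e + .] }  — reduce
  I7: { [Y → ) ) .] }  — reduce
  I8: { [E → ) e .] }  — reduce

Conflict in state I1:
  Shift-reduce conflict between [Y → ) .] and [E → ) . e]
So the grammar is NOT LR(0).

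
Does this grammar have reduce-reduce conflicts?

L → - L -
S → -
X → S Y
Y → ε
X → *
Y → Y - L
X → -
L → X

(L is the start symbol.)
Augment with L' → L and build the canonical LR(0) collection (I0 = CLOSURE({[L' → . L]}), then GOTO on every symbol after a dot until no new states appear). It has 11 states:
  I0: { [L → . - L -], [L → . X], [L' → . L], [S → . -], [X → . *], [X → . -], [X → . S Y] }  — shift
  I1: { [X → * .] }  — reduce
  I2: { [L → - . L -], [L → . - L -], [L → . X], [S → - .], [S → . -], [X → - .], [X → . *], [X → . -], [X → . S Y] }  — shift, 2 reduces
  I3: { [L' → L .] }  — accept
  I4: { [X → S . Y], [Y → . Y - L], [Y → .] }  — reduce
  I5: { [L → X .] }  — reduce
  I6: { [X → S Y .], [Y → Y . - L] }  — shift, reduce
  I7: { [L → . - L -], [L → . X], [S → . -], [X → . *], [X → . -], [X → . S Y], [Y → Y - . L] }  — shift
  I8: { [Y → Y - L .] }  — reduce
  I9: { [L → - L . -] }  — shift
  I10: { [L → - L - .] }  — reduce

I2 contains complete items [S → - .], [X → - .] — reduce-reduce conflict.

Answer: Yes — I2: [S → - .] vs [X → - .]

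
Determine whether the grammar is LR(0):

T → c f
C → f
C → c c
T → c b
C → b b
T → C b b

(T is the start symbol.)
A grammar is LR(0) if no state in the canonical LR(0) collection has:
  - both a shift item (dot before a terminal) and a complete item (shift-reduce conflict), or
  - two or more complete items (reduce-reduce conflict; the accept item [T' → T .] counts as a complete item here).

Augment with T' → T and build the canonical LR(0) collection (I0 = CLOSURE({[T' → . T]}), then GOTO on every symbol after a dot until no new states appear). It has 12 states:
  I0: { [C → . b b], [C → . c c], [C → . f], [T → . C b b], [T → . c b], [T → . c f], [T' → . T] }  — shift
  I1: { [T → C . b b] }  — shift
  I2: { [T' → T .] }  — accept
  I3: { [C → b . b] }  — shift
  I4: { [C → c . c], [T → c . b], [T → c . f] }  — shift
  I5: { [C → f .] }  — reduce
  I6: { [T → c b .] }  — reduce
  I7: { [C → c c .] }  — reduce
  I8: { [T → c f .] }  — reduce
  I9: { [C → b b .] }  — reduce
  I10: { [T → C b . b] }  — shift
  I11: { [T → C b b .] }  — reduce

Every state is either a pure shift/goto state or contains exactly one complete item and nothing to shift — no conflicts. The grammar is LR(0).

Answer: Yes, the grammar is LR(0)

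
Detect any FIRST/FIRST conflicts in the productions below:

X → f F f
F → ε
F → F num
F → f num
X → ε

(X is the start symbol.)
Yes. F → F num / F → f num on { 'f' }

A FIRST/FIRST conflict occurs when two productions N → α and N → β for the same non-terminal have FIRST(α) ∩ FIRST(β) ≠ ∅ (with ε ∈ FIRST of a nullable right-hand side, so two nullable alternatives also conflict).

FIRST sets of the non-terminals at (or reachable through a nullable prefix from) the front of some alternative:
  FIRST(F) = { 'f', 'num', ε }

Productions for X:
  X → f F f: FIRST = { 'f' }
  X → ε: FIRST = { ε }
Productions for F:
  F → ε: FIRST = { ε }
  F → F num: FIRST = { 'f', 'num' }
  F → f num: FIRST = { 'f' }

Conflict for F: F → F num and F → f num
  Overlap: { 'f' }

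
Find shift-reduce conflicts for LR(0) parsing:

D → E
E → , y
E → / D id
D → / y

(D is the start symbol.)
Augment with D' → D and build the canonical LR(0) collection (I0 = CLOSURE({[D' → . D]}), then GOTO on every symbol after a dot until no new states appear). It has 9 states:
  I0: { [D → . / y], [D → . E], [D' → . D], [E → . , y], [E → . / D id] }  — shift
  I1: { [E → , . y] }  — shift
  I2: { [D → . / y], [D → . E], [D → / . y], [E → . , y], [E → . / D id], [E → / . D id] }  — shift
  I3: { [D' → D .] }  — accept
  I4: { [D → E .] }  — reduce
  I5: { [E → / D . id] }  — shift
  I6: { [D → / y .] }  — reduce
  I7: { [E → / D id .] }  — reduce
  I8: { [E → , y .] }  — reduce

No state contains both a complete item and a shift item.

Answer: No shift-reduce conflicts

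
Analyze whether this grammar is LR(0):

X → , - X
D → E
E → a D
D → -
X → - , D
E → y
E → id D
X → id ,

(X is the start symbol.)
Yes, the grammar is LR(0)

Augment with X' → X and build the canonical LR(0) collection (I0 = CLOSURE({[X' → . X]}), then GOTO on every symbol after a dot until no new states appear). It has 17 states:
  I0: { [X → . , - X], [X → . - , D], [X → . id ,], [X' → . X] }  — shift
  I1: { [X → , . - X] }  — shift
  I2: { [X → - . , D] }  — shift
  I3: { [X' → X .] }  — accept
  I4: { [X → id . ,] }  — shift
  I5: { [X → id , .] }  — reduce
  I6: { [D → . -], [D → . E], [E → . a D], [E → . id D], [E → . y], [X → - , . D] }  — shift
  I7: { [D → - .] }  — reduce
  I8: { [X → - , D .] }  — reduce
  I9: { [D → E .] }  — reduce
  I10: { [D → . -], [D → . E], [E → . a D], [E → . id D], [E → . y], [E → a . D] }  — shift
  I11: { [D → . -], [D → . E], [E → . a D], [E → . id D], [E → . y], [E → id . D] }  — shift
  I12: { [E → y .] }  — reduce
  I13: { [E → id D .] }  — reduce
  I14: { [E → a D .] }  — reduce
  I15: { [X → , - . X], [X → . , - X], [X → . - , D], [X → . id ,] }  — shift
  I16: { [X → , - X .] }  — reduce

Every state is either a pure shift/goto state or contains exactly one complete item and nothing to shift — no conflicts. The grammar is LR(0).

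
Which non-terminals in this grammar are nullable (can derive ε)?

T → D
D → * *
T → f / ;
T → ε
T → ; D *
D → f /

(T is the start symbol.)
A non-terminal is nullable if it can derive ε (the empty string): either it has an ε-production, or it has a production whose right-hand side consists entirely of nullable non-terminals.

ε-productions: T → ε
So T is immediately nullable.
No further non-terminal can be added: every production for the remaining non-terminals contains a terminal or a non-nullable non-terminal.
Nullable = { 'T' }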